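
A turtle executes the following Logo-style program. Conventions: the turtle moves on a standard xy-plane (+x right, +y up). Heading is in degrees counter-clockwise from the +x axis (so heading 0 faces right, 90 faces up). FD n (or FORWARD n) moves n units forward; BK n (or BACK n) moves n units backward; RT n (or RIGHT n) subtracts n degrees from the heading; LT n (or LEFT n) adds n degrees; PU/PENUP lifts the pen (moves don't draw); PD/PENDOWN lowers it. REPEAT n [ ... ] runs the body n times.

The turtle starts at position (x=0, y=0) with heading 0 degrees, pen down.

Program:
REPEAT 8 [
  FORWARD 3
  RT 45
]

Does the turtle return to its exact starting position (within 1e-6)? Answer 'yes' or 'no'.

Executing turtle program step by step:
Start: pos=(0,0), heading=0, pen down
REPEAT 8 [
  -- iteration 1/8 --
  FD 3: (0,0) -> (3,0) [heading=0, draw]
  RT 45: heading 0 -> 315
  -- iteration 2/8 --
  FD 3: (3,0) -> (5.121,-2.121) [heading=315, draw]
  RT 45: heading 315 -> 270
  -- iteration 3/8 --
  FD 3: (5.121,-2.121) -> (5.121,-5.121) [heading=270, draw]
  RT 45: heading 270 -> 225
  -- iteration 4/8 --
  FD 3: (5.121,-5.121) -> (3,-7.243) [heading=225, draw]
  RT 45: heading 225 -> 180
  -- iteration 5/8 --
  FD 3: (3,-7.243) -> (0,-7.243) [heading=180, draw]
  RT 45: heading 180 -> 135
  -- iteration 6/8 --
  FD 3: (0,-7.243) -> (-2.121,-5.121) [heading=135, draw]
  RT 45: heading 135 -> 90
  -- iteration 7/8 --
  FD 3: (-2.121,-5.121) -> (-2.121,-2.121) [heading=90, draw]
  RT 45: heading 90 -> 45
  -- iteration 8/8 --
  FD 3: (-2.121,-2.121) -> (0,0) [heading=45, draw]
  RT 45: heading 45 -> 0
]
Final: pos=(0,0), heading=0, 8 segment(s) drawn

Start position: (0, 0)
Final position: (0, 0)
Distance = 0; < 1e-6 -> CLOSED

Answer: yes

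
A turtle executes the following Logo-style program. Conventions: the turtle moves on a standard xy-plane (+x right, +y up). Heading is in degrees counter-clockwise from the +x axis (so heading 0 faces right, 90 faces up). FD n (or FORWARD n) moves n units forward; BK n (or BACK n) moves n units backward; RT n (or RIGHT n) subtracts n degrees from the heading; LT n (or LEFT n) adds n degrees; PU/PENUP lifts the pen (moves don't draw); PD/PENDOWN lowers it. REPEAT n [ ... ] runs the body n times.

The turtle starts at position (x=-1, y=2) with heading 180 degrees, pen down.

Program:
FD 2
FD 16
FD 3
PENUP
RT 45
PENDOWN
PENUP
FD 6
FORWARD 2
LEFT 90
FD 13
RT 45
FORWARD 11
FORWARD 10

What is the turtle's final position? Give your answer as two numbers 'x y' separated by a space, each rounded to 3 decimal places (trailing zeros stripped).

Answer: -57.849 -1.536

Derivation:
Executing turtle program step by step:
Start: pos=(-1,2), heading=180, pen down
FD 2: (-1,2) -> (-3,2) [heading=180, draw]
FD 16: (-3,2) -> (-19,2) [heading=180, draw]
FD 3: (-19,2) -> (-22,2) [heading=180, draw]
PU: pen up
RT 45: heading 180 -> 135
PD: pen down
PU: pen up
FD 6: (-22,2) -> (-26.243,6.243) [heading=135, move]
FD 2: (-26.243,6.243) -> (-27.657,7.657) [heading=135, move]
LT 90: heading 135 -> 225
FD 13: (-27.657,7.657) -> (-36.849,-1.536) [heading=225, move]
RT 45: heading 225 -> 180
FD 11: (-36.849,-1.536) -> (-47.849,-1.536) [heading=180, move]
FD 10: (-47.849,-1.536) -> (-57.849,-1.536) [heading=180, move]
Final: pos=(-57.849,-1.536), heading=180, 3 segment(s) drawn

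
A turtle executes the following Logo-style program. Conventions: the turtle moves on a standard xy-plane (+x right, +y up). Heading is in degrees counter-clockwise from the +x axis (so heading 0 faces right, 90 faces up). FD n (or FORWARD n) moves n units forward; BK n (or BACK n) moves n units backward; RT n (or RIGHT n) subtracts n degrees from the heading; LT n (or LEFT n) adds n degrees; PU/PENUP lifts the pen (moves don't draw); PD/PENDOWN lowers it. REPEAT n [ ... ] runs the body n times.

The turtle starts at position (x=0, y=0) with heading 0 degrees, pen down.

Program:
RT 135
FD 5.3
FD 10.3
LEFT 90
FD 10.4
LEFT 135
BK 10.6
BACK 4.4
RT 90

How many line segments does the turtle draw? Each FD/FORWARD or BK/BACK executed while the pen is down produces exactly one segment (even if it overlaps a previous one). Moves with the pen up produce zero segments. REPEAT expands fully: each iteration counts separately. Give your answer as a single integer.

Executing turtle program step by step:
Start: pos=(0,0), heading=0, pen down
RT 135: heading 0 -> 225
FD 5.3: (0,0) -> (-3.748,-3.748) [heading=225, draw]
FD 10.3: (-3.748,-3.748) -> (-11.031,-11.031) [heading=225, draw]
LT 90: heading 225 -> 315
FD 10.4: (-11.031,-11.031) -> (-3.677,-18.385) [heading=315, draw]
LT 135: heading 315 -> 90
BK 10.6: (-3.677,-18.385) -> (-3.677,-28.985) [heading=90, draw]
BK 4.4: (-3.677,-28.985) -> (-3.677,-33.385) [heading=90, draw]
RT 90: heading 90 -> 0
Final: pos=(-3.677,-33.385), heading=0, 5 segment(s) drawn
Segments drawn: 5

Answer: 5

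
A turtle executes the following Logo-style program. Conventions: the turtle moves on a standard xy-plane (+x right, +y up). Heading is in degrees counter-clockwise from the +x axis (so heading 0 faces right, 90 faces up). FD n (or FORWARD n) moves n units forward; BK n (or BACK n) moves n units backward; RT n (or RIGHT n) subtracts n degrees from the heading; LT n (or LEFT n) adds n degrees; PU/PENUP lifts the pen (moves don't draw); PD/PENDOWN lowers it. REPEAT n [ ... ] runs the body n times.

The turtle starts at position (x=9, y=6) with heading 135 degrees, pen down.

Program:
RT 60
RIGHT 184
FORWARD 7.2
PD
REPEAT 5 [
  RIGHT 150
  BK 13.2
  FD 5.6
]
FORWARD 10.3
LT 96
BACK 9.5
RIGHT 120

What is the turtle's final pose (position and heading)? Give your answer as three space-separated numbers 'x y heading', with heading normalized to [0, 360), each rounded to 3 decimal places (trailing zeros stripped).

Executing turtle program step by step:
Start: pos=(9,6), heading=135, pen down
RT 60: heading 135 -> 75
RT 184: heading 75 -> 251
FD 7.2: (9,6) -> (6.656,-0.808) [heading=251, draw]
PD: pen down
REPEAT 5 [
  -- iteration 1/5 --
  RT 150: heading 251 -> 101
  BK 13.2: (6.656,-0.808) -> (9.175,-13.765) [heading=101, draw]
  FD 5.6: (9.175,-13.765) -> (8.106,-8.268) [heading=101, draw]
  -- iteration 2/5 --
  RT 150: heading 101 -> 311
  BK 13.2: (8.106,-8.268) -> (-0.554,1.694) [heading=311, draw]
  FD 5.6: (-0.554,1.694) -> (3.12,-2.532) [heading=311, draw]
  -- iteration 3/5 --
  RT 150: heading 311 -> 161
  BK 13.2: (3.12,-2.532) -> (15.601,-6.83) [heading=161, draw]
  FD 5.6: (15.601,-6.83) -> (10.306,-5.007) [heading=161, draw]
  -- iteration 4/5 --
  RT 150: heading 161 -> 11
  BK 13.2: (10.306,-5.007) -> (-2.652,-7.525) [heading=11, draw]
  FD 5.6: (-2.652,-7.525) -> (2.846,-6.457) [heading=11, draw]
  -- iteration 5/5 --
  RT 150: heading 11 -> 221
  BK 13.2: (2.846,-6.457) -> (12.808,2.203) [heading=221, draw]
  FD 5.6: (12.808,2.203) -> (8.581,-1.471) [heading=221, draw]
]
FD 10.3: (8.581,-1.471) -> (0.808,-8.228) [heading=221, draw]
LT 96: heading 221 -> 317
BK 9.5: (0.808,-8.228) -> (-6.14,-1.749) [heading=317, draw]
RT 120: heading 317 -> 197
Final: pos=(-6.14,-1.749), heading=197, 13 segment(s) drawn

Answer: -6.14 -1.749 197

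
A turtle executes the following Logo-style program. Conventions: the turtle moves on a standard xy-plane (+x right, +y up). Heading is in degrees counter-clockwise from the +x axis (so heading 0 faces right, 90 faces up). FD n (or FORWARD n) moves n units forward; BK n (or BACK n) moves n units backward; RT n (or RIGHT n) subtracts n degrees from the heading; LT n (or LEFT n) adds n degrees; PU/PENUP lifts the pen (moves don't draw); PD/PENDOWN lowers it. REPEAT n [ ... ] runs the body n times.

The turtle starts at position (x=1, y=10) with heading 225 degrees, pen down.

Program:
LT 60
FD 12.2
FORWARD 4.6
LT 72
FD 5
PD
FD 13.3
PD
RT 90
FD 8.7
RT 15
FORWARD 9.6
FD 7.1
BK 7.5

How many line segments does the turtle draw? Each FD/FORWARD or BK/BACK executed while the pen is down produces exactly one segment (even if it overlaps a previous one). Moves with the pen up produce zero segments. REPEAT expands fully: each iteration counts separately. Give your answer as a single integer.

Answer: 8

Derivation:
Executing turtle program step by step:
Start: pos=(1,10), heading=225, pen down
LT 60: heading 225 -> 285
FD 12.2: (1,10) -> (4.158,-1.784) [heading=285, draw]
FD 4.6: (4.158,-1.784) -> (5.348,-6.228) [heading=285, draw]
LT 72: heading 285 -> 357
FD 5: (5.348,-6.228) -> (10.341,-6.489) [heading=357, draw]
PD: pen down
FD 13.3: (10.341,-6.489) -> (23.623,-7.185) [heading=357, draw]
PD: pen down
RT 90: heading 357 -> 267
FD 8.7: (23.623,-7.185) -> (23.168,-15.873) [heading=267, draw]
RT 15: heading 267 -> 252
FD 9.6: (23.168,-15.873) -> (20.201,-25.004) [heading=252, draw]
FD 7.1: (20.201,-25.004) -> (18.007,-31.756) [heading=252, draw]
BK 7.5: (18.007,-31.756) -> (20.325,-24.623) [heading=252, draw]
Final: pos=(20.325,-24.623), heading=252, 8 segment(s) drawn
Segments drawn: 8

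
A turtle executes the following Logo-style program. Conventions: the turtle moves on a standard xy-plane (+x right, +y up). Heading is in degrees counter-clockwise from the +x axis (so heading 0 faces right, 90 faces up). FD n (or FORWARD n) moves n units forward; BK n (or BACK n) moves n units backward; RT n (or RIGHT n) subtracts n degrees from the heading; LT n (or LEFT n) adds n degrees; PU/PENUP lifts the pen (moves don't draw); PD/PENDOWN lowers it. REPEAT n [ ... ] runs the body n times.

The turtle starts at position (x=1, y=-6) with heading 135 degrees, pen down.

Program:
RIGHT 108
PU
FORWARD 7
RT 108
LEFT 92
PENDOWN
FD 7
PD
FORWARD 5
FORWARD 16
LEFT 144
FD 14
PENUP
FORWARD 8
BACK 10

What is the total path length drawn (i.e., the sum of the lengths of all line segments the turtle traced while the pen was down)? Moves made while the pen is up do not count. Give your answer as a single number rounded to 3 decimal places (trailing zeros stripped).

Answer: 42

Derivation:
Executing turtle program step by step:
Start: pos=(1,-6), heading=135, pen down
RT 108: heading 135 -> 27
PU: pen up
FD 7: (1,-6) -> (7.237,-2.822) [heading=27, move]
RT 108: heading 27 -> 279
LT 92: heading 279 -> 11
PD: pen down
FD 7: (7.237,-2.822) -> (14.108,-1.486) [heading=11, draw]
PD: pen down
FD 5: (14.108,-1.486) -> (19.017,-0.532) [heading=11, draw]
FD 16: (19.017,-0.532) -> (34.723,2.521) [heading=11, draw]
LT 144: heading 11 -> 155
FD 14: (34.723,2.521) -> (22.034,8.437) [heading=155, draw]
PU: pen up
FD 8: (22.034,8.437) -> (14.784,11.818) [heading=155, move]
BK 10: (14.784,11.818) -> (23.847,7.592) [heading=155, move]
Final: pos=(23.847,7.592), heading=155, 4 segment(s) drawn

Segment lengths:
  seg 1: (7.237,-2.822) -> (14.108,-1.486), length = 7
  seg 2: (14.108,-1.486) -> (19.017,-0.532), length = 5
  seg 3: (19.017,-0.532) -> (34.723,2.521), length = 16
  seg 4: (34.723,2.521) -> (22.034,8.437), length = 14
Total = 42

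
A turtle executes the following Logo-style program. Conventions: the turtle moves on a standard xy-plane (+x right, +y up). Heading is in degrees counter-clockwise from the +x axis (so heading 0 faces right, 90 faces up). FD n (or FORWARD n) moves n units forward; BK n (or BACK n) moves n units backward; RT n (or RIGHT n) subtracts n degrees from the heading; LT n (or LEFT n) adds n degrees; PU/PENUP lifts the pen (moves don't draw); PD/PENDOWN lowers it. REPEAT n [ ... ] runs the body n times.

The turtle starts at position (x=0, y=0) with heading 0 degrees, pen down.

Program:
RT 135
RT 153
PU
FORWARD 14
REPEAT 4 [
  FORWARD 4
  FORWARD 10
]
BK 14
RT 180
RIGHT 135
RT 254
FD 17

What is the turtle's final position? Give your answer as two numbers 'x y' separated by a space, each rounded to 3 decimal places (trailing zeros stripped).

Executing turtle program step by step:
Start: pos=(0,0), heading=0, pen down
RT 135: heading 0 -> 225
RT 153: heading 225 -> 72
PU: pen up
FD 14: (0,0) -> (4.326,13.315) [heading=72, move]
REPEAT 4 [
  -- iteration 1/4 --
  FD 4: (4.326,13.315) -> (5.562,17.119) [heading=72, move]
  FD 10: (5.562,17.119) -> (8.652,26.63) [heading=72, move]
  -- iteration 2/4 --
  FD 4: (8.652,26.63) -> (9.889,30.434) [heading=72, move]
  FD 10: (9.889,30.434) -> (12.979,39.944) [heading=72, move]
  -- iteration 3/4 --
  FD 4: (12.979,39.944) -> (14.215,43.749) [heading=72, move]
  FD 10: (14.215,43.749) -> (17.305,53.259) [heading=72, move]
  -- iteration 4/4 --
  FD 4: (17.305,53.259) -> (18.541,57.063) [heading=72, move]
  FD 10: (18.541,57.063) -> (21.631,66.574) [heading=72, move]
]
BK 14: (21.631,66.574) -> (17.305,53.259) [heading=72, move]
RT 180: heading 72 -> 252
RT 135: heading 252 -> 117
RT 254: heading 117 -> 223
FD 17: (17.305,53.259) -> (4.872,41.665) [heading=223, move]
Final: pos=(4.872,41.665), heading=223, 0 segment(s) drawn

Answer: 4.872 41.665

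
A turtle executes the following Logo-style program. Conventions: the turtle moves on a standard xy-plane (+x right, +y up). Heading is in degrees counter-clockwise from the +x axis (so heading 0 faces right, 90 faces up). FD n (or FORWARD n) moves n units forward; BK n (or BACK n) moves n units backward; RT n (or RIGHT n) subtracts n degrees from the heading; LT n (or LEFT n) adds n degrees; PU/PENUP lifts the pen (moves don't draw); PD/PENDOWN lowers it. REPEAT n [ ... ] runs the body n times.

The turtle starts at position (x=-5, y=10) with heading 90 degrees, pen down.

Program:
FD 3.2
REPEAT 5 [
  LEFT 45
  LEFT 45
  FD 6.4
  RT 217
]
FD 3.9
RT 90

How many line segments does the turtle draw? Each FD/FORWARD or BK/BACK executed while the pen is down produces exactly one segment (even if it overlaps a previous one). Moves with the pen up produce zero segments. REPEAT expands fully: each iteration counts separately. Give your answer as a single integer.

Executing turtle program step by step:
Start: pos=(-5,10), heading=90, pen down
FD 3.2: (-5,10) -> (-5,13.2) [heading=90, draw]
REPEAT 5 [
  -- iteration 1/5 --
  LT 45: heading 90 -> 135
  LT 45: heading 135 -> 180
  FD 6.4: (-5,13.2) -> (-11.4,13.2) [heading=180, draw]
  RT 217: heading 180 -> 323
  -- iteration 2/5 --
  LT 45: heading 323 -> 8
  LT 45: heading 8 -> 53
  FD 6.4: (-11.4,13.2) -> (-7.548,18.311) [heading=53, draw]
  RT 217: heading 53 -> 196
  -- iteration 3/5 --
  LT 45: heading 196 -> 241
  LT 45: heading 241 -> 286
  FD 6.4: (-7.548,18.311) -> (-5.784,12.159) [heading=286, draw]
  RT 217: heading 286 -> 69
  -- iteration 4/5 --
  LT 45: heading 69 -> 114
  LT 45: heading 114 -> 159
  FD 6.4: (-5.784,12.159) -> (-11.759,14.453) [heading=159, draw]
  RT 217: heading 159 -> 302
  -- iteration 5/5 --
  LT 45: heading 302 -> 347
  LT 45: heading 347 -> 32
  FD 6.4: (-11.759,14.453) -> (-6.332,17.844) [heading=32, draw]
  RT 217: heading 32 -> 175
]
FD 3.9: (-6.332,17.844) -> (-10.217,18.184) [heading=175, draw]
RT 90: heading 175 -> 85
Final: pos=(-10.217,18.184), heading=85, 7 segment(s) drawn
Segments drawn: 7

Answer: 7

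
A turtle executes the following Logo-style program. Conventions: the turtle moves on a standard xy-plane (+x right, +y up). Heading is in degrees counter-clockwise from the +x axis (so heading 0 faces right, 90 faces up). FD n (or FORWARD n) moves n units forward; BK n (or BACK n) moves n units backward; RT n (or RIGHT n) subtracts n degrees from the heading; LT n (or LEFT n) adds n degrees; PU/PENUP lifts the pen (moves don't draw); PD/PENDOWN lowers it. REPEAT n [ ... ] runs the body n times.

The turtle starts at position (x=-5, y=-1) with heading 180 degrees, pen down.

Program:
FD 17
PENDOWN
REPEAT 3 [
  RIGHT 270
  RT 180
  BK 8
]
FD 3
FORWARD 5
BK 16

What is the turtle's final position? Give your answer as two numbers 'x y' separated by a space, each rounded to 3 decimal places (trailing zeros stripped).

Executing turtle program step by step:
Start: pos=(-5,-1), heading=180, pen down
FD 17: (-5,-1) -> (-22,-1) [heading=180, draw]
PD: pen down
REPEAT 3 [
  -- iteration 1/3 --
  RT 270: heading 180 -> 270
  RT 180: heading 270 -> 90
  BK 8: (-22,-1) -> (-22,-9) [heading=90, draw]
  -- iteration 2/3 --
  RT 270: heading 90 -> 180
  RT 180: heading 180 -> 0
  BK 8: (-22,-9) -> (-30,-9) [heading=0, draw]
  -- iteration 3/3 --
  RT 270: heading 0 -> 90
  RT 180: heading 90 -> 270
  BK 8: (-30,-9) -> (-30,-1) [heading=270, draw]
]
FD 3: (-30,-1) -> (-30,-4) [heading=270, draw]
FD 5: (-30,-4) -> (-30,-9) [heading=270, draw]
BK 16: (-30,-9) -> (-30,7) [heading=270, draw]
Final: pos=(-30,7), heading=270, 7 segment(s) drawn

Answer: -30 7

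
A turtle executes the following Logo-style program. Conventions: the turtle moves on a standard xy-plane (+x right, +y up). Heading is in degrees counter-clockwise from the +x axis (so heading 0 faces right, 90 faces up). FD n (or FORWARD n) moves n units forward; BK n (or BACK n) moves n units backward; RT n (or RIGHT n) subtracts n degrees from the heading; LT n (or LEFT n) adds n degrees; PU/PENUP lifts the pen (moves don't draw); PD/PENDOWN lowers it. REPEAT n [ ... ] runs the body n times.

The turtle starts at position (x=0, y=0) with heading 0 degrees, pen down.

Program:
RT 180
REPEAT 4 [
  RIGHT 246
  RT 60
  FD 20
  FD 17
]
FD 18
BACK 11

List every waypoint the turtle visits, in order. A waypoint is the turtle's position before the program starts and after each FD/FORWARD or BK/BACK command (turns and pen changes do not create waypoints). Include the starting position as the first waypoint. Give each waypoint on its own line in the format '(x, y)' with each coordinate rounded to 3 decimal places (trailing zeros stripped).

Answer: (0, 0)
(-11.756, -16.18)
(-21.748, -29.934)
(-15.568, -48.955)
(-10.314, -65.123)
(8.707, -71.303)
(24.875, -76.556)
(41.055, -64.801)
(54.808, -54.808)
(69.371, -44.228)
(60.471, -50.694)

Derivation:
Executing turtle program step by step:
Start: pos=(0,0), heading=0, pen down
RT 180: heading 0 -> 180
REPEAT 4 [
  -- iteration 1/4 --
  RT 246: heading 180 -> 294
  RT 60: heading 294 -> 234
  FD 20: (0,0) -> (-11.756,-16.18) [heading=234, draw]
  FD 17: (-11.756,-16.18) -> (-21.748,-29.934) [heading=234, draw]
  -- iteration 2/4 --
  RT 246: heading 234 -> 348
  RT 60: heading 348 -> 288
  FD 20: (-21.748,-29.934) -> (-15.568,-48.955) [heading=288, draw]
  FD 17: (-15.568,-48.955) -> (-10.314,-65.123) [heading=288, draw]
  -- iteration 3/4 --
  RT 246: heading 288 -> 42
  RT 60: heading 42 -> 342
  FD 20: (-10.314,-65.123) -> (8.707,-71.303) [heading=342, draw]
  FD 17: (8.707,-71.303) -> (24.875,-76.556) [heading=342, draw]
  -- iteration 4/4 --
  RT 246: heading 342 -> 96
  RT 60: heading 96 -> 36
  FD 20: (24.875,-76.556) -> (41.055,-64.801) [heading=36, draw]
  FD 17: (41.055,-64.801) -> (54.808,-54.808) [heading=36, draw]
]
FD 18: (54.808,-54.808) -> (69.371,-44.228) [heading=36, draw]
BK 11: (69.371,-44.228) -> (60.471,-50.694) [heading=36, draw]
Final: pos=(60.471,-50.694), heading=36, 10 segment(s) drawn
Waypoints (11 total):
(0, 0)
(-11.756, -16.18)
(-21.748, -29.934)
(-15.568, -48.955)
(-10.314, -65.123)
(8.707, -71.303)
(24.875, -76.556)
(41.055, -64.801)
(54.808, -54.808)
(69.371, -44.228)
(60.471, -50.694)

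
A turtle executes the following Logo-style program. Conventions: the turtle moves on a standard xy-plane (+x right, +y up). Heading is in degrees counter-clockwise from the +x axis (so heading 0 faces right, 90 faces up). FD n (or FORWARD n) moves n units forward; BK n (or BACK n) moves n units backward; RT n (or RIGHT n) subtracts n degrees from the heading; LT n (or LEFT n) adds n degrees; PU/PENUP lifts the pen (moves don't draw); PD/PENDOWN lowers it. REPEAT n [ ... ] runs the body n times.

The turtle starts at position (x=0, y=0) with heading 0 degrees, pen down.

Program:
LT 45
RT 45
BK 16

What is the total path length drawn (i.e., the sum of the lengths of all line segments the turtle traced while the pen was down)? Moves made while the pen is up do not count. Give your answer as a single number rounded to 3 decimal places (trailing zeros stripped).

Answer: 16

Derivation:
Executing turtle program step by step:
Start: pos=(0,0), heading=0, pen down
LT 45: heading 0 -> 45
RT 45: heading 45 -> 0
BK 16: (0,0) -> (-16,0) [heading=0, draw]
Final: pos=(-16,0), heading=0, 1 segment(s) drawn

Segment lengths:
  seg 1: (0,0) -> (-16,0), length = 16
Total = 16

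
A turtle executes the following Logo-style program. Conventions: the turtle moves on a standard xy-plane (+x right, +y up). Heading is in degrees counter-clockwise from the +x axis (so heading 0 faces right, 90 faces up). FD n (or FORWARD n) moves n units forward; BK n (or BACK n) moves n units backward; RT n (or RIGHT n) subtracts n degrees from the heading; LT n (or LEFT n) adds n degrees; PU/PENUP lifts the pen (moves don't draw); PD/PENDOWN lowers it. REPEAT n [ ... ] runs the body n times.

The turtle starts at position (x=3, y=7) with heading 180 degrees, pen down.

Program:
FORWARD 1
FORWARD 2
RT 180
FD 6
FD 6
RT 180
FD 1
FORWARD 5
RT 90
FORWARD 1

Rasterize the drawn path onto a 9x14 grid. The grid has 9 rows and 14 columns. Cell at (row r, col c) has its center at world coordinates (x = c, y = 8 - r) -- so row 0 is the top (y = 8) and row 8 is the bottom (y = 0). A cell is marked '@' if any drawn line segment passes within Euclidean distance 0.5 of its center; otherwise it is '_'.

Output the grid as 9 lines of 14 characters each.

Segment 0: (3,7) -> (2,7)
Segment 1: (2,7) -> (0,7)
Segment 2: (0,7) -> (6,7)
Segment 3: (6,7) -> (12,7)
Segment 4: (12,7) -> (11,7)
Segment 5: (11,7) -> (6,7)
Segment 6: (6,7) -> (6,8)

Answer: ______@_______
@@@@@@@@@@@@@_
______________
______________
______________
______________
______________
______________
______________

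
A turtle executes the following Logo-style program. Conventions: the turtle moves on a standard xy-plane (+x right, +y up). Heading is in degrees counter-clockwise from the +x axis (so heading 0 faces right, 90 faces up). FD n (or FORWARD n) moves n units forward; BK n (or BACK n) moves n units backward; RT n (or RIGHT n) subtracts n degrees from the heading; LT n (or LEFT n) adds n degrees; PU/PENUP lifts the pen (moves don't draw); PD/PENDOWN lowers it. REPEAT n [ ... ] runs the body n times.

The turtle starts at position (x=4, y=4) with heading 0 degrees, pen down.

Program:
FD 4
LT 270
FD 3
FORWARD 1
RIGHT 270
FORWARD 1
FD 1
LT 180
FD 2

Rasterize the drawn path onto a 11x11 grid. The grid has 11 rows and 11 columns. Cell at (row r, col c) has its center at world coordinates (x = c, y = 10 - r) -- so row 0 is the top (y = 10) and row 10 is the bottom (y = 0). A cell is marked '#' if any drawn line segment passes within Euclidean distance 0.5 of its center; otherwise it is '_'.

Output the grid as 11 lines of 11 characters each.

Answer: ___________
___________
___________
___________
___________
___________
____#####__
________#__
________#__
________#__
________###

Derivation:
Segment 0: (4,4) -> (8,4)
Segment 1: (8,4) -> (8,1)
Segment 2: (8,1) -> (8,0)
Segment 3: (8,0) -> (9,0)
Segment 4: (9,0) -> (10,0)
Segment 5: (10,0) -> (8,0)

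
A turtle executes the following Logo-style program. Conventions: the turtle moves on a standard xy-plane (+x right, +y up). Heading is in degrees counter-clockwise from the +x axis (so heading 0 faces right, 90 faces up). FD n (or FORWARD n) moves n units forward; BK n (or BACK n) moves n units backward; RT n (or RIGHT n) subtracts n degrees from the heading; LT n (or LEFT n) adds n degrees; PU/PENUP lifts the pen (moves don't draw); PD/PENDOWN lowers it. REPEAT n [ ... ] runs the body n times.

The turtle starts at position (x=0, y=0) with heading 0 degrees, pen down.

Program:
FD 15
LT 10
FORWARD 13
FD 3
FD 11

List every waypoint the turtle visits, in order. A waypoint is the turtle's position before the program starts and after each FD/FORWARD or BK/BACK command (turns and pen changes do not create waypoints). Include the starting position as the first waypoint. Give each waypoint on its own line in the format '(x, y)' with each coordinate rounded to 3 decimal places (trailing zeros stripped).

Answer: (0, 0)
(15, 0)
(27.803, 2.257)
(30.757, 2.778)
(41.59, 4.689)

Derivation:
Executing turtle program step by step:
Start: pos=(0,0), heading=0, pen down
FD 15: (0,0) -> (15,0) [heading=0, draw]
LT 10: heading 0 -> 10
FD 13: (15,0) -> (27.803,2.257) [heading=10, draw]
FD 3: (27.803,2.257) -> (30.757,2.778) [heading=10, draw]
FD 11: (30.757,2.778) -> (41.59,4.689) [heading=10, draw]
Final: pos=(41.59,4.689), heading=10, 4 segment(s) drawn
Waypoints (5 total):
(0, 0)
(15, 0)
(27.803, 2.257)
(30.757, 2.778)
(41.59, 4.689)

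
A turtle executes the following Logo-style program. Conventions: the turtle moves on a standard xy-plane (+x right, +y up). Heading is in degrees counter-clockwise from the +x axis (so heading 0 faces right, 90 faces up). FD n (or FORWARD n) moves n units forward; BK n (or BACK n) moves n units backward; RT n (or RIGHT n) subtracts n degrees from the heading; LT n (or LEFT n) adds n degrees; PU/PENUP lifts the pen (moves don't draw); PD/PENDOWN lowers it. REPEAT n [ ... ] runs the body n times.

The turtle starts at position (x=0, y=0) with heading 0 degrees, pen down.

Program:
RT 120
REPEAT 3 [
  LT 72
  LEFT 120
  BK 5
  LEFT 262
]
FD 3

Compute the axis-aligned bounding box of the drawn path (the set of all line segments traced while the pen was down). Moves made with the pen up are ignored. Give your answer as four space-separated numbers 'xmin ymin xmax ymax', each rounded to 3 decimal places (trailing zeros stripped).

Answer: -1.545 -5.965 4.175 0

Derivation:
Executing turtle program step by step:
Start: pos=(0,0), heading=0, pen down
RT 120: heading 0 -> 240
REPEAT 3 [
  -- iteration 1/3 --
  LT 72: heading 240 -> 312
  LT 120: heading 312 -> 72
  BK 5: (0,0) -> (-1.545,-4.755) [heading=72, draw]
  LT 262: heading 72 -> 334
  -- iteration 2/3 --
  LT 72: heading 334 -> 46
  LT 120: heading 46 -> 166
  BK 5: (-1.545,-4.755) -> (3.306,-5.965) [heading=166, draw]
  LT 262: heading 166 -> 68
  -- iteration 3/3 --
  LT 72: heading 68 -> 140
  LT 120: heading 140 -> 260
  BK 5: (3.306,-5.965) -> (4.175,-1.041) [heading=260, draw]
  LT 262: heading 260 -> 162
]
FD 3: (4.175,-1.041) -> (1.321,-0.114) [heading=162, draw]
Final: pos=(1.321,-0.114), heading=162, 4 segment(s) drawn

Segment endpoints: x in {-1.545, 0, 1.321, 3.306, 4.175}, y in {-5.965, -4.755, -1.041, -0.114, 0}
xmin=-1.545, ymin=-5.965, xmax=4.175, ymax=0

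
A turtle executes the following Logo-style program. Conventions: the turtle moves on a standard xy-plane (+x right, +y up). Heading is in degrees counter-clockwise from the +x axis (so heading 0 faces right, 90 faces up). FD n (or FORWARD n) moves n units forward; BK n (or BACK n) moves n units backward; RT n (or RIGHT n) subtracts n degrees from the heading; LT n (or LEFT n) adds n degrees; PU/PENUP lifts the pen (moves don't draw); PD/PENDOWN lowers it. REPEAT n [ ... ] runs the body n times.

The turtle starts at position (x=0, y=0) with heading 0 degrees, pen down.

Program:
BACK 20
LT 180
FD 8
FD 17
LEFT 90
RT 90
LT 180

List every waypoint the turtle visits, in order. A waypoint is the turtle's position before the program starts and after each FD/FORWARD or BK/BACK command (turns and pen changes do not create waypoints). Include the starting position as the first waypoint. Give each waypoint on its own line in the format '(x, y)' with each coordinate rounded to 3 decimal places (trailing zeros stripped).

Answer: (0, 0)
(-20, 0)
(-28, 0)
(-45, 0)

Derivation:
Executing turtle program step by step:
Start: pos=(0,0), heading=0, pen down
BK 20: (0,0) -> (-20,0) [heading=0, draw]
LT 180: heading 0 -> 180
FD 8: (-20,0) -> (-28,0) [heading=180, draw]
FD 17: (-28,0) -> (-45,0) [heading=180, draw]
LT 90: heading 180 -> 270
RT 90: heading 270 -> 180
LT 180: heading 180 -> 0
Final: pos=(-45,0), heading=0, 3 segment(s) drawn
Waypoints (4 total):
(0, 0)
(-20, 0)
(-28, 0)
(-45, 0)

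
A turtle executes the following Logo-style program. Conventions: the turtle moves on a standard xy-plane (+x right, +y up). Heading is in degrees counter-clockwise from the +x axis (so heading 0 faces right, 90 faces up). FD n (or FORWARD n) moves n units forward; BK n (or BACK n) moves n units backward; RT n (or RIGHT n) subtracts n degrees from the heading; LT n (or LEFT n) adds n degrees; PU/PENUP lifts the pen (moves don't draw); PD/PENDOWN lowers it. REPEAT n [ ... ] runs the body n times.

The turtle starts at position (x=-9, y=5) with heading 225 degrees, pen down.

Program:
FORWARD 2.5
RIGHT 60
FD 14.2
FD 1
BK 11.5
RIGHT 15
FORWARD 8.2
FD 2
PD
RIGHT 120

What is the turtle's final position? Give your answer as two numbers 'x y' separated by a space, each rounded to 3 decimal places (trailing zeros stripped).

Answer: -23.175 9.29

Derivation:
Executing turtle program step by step:
Start: pos=(-9,5), heading=225, pen down
FD 2.5: (-9,5) -> (-10.768,3.232) [heading=225, draw]
RT 60: heading 225 -> 165
FD 14.2: (-10.768,3.232) -> (-24.484,6.907) [heading=165, draw]
FD 1: (-24.484,6.907) -> (-25.45,7.166) [heading=165, draw]
BK 11.5: (-25.45,7.166) -> (-14.342,4.19) [heading=165, draw]
RT 15: heading 165 -> 150
FD 8.2: (-14.342,4.19) -> (-21.443,8.29) [heading=150, draw]
FD 2: (-21.443,8.29) -> (-23.175,9.29) [heading=150, draw]
PD: pen down
RT 120: heading 150 -> 30
Final: pos=(-23.175,9.29), heading=30, 6 segment(s) drawn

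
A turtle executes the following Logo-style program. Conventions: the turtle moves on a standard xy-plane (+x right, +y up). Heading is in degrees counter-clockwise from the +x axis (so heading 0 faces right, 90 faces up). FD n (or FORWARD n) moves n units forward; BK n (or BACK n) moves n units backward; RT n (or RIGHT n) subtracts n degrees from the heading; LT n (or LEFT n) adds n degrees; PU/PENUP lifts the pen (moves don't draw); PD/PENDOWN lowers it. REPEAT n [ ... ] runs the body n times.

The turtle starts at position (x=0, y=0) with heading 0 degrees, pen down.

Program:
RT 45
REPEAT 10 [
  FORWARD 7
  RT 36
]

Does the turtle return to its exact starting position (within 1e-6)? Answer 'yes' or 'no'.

Executing turtle program step by step:
Start: pos=(0,0), heading=0, pen down
RT 45: heading 0 -> 315
REPEAT 10 [
  -- iteration 1/10 --
  FD 7: (0,0) -> (4.95,-4.95) [heading=315, draw]
  RT 36: heading 315 -> 279
  -- iteration 2/10 --
  FD 7: (4.95,-4.95) -> (6.045,-11.864) [heading=279, draw]
  RT 36: heading 279 -> 243
  -- iteration 3/10 --
  FD 7: (6.045,-11.864) -> (2.867,-18.101) [heading=243, draw]
  RT 36: heading 243 -> 207
  -- iteration 4/10 --
  FD 7: (2.867,-18.101) -> (-3.37,-21.279) [heading=207, draw]
  RT 36: heading 207 -> 171
  -- iteration 5/10 --
  FD 7: (-3.37,-21.279) -> (-10.284,-20.184) [heading=171, draw]
  RT 36: heading 171 -> 135
  -- iteration 6/10 --
  FD 7: (-10.284,-20.184) -> (-15.234,-15.234) [heading=135, draw]
  RT 36: heading 135 -> 99
  -- iteration 7/10 --
  FD 7: (-15.234,-15.234) -> (-16.329,-8.32) [heading=99, draw]
  RT 36: heading 99 -> 63
  -- iteration 8/10 --
  FD 7: (-16.329,-8.32) -> (-13.151,-2.083) [heading=63, draw]
  RT 36: heading 63 -> 27
  -- iteration 9/10 --
  FD 7: (-13.151,-2.083) -> (-6.914,1.095) [heading=27, draw]
  RT 36: heading 27 -> 351
  -- iteration 10/10 --
  FD 7: (-6.914,1.095) -> (0,0) [heading=351, draw]
  RT 36: heading 351 -> 315
]
Final: pos=(0,0), heading=315, 10 segment(s) drawn

Start position: (0, 0)
Final position: (0, 0)
Distance = 0; < 1e-6 -> CLOSED

Answer: yes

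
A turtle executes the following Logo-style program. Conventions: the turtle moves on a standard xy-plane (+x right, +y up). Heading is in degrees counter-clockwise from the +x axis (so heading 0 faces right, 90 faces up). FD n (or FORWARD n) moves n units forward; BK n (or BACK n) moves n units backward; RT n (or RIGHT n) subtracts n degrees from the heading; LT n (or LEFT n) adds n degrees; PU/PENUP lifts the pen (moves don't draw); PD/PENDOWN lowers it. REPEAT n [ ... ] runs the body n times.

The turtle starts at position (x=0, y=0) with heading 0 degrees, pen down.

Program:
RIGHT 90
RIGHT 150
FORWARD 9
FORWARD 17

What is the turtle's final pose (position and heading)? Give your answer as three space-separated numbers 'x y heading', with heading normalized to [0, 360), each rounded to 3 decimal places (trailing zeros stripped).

Executing turtle program step by step:
Start: pos=(0,0), heading=0, pen down
RT 90: heading 0 -> 270
RT 150: heading 270 -> 120
FD 9: (0,0) -> (-4.5,7.794) [heading=120, draw]
FD 17: (-4.5,7.794) -> (-13,22.517) [heading=120, draw]
Final: pos=(-13,22.517), heading=120, 2 segment(s) drawn

Answer: -13 22.517 120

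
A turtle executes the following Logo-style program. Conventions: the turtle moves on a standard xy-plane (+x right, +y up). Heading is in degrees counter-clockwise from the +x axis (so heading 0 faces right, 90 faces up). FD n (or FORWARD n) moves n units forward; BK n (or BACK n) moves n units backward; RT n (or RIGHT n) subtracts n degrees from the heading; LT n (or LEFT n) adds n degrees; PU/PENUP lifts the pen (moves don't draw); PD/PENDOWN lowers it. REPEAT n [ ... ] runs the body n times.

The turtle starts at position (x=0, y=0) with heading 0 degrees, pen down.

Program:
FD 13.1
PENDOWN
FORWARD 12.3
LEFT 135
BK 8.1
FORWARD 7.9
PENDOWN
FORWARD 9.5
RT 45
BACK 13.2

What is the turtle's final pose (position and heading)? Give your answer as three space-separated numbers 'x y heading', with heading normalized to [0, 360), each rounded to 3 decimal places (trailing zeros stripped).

Answer: 18.824 -6.624 90

Derivation:
Executing turtle program step by step:
Start: pos=(0,0), heading=0, pen down
FD 13.1: (0,0) -> (13.1,0) [heading=0, draw]
PD: pen down
FD 12.3: (13.1,0) -> (25.4,0) [heading=0, draw]
LT 135: heading 0 -> 135
BK 8.1: (25.4,0) -> (31.128,-5.728) [heading=135, draw]
FD 7.9: (31.128,-5.728) -> (25.541,-0.141) [heading=135, draw]
PD: pen down
FD 9.5: (25.541,-0.141) -> (18.824,6.576) [heading=135, draw]
RT 45: heading 135 -> 90
BK 13.2: (18.824,6.576) -> (18.824,-6.624) [heading=90, draw]
Final: pos=(18.824,-6.624), heading=90, 6 segment(s) drawn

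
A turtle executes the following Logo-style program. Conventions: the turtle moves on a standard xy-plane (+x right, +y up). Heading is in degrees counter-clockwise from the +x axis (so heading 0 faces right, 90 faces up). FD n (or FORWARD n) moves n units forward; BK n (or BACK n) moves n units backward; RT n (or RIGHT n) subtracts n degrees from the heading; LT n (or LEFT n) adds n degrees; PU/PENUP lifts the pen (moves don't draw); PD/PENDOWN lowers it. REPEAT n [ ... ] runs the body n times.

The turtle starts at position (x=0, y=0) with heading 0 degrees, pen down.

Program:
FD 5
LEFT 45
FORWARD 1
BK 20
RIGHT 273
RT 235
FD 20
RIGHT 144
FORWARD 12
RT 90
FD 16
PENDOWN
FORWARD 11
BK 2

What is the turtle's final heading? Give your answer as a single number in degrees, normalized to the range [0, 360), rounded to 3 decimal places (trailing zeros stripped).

Answer: 23

Derivation:
Executing turtle program step by step:
Start: pos=(0,0), heading=0, pen down
FD 5: (0,0) -> (5,0) [heading=0, draw]
LT 45: heading 0 -> 45
FD 1: (5,0) -> (5.707,0.707) [heading=45, draw]
BK 20: (5.707,0.707) -> (-8.435,-13.435) [heading=45, draw]
RT 273: heading 45 -> 132
RT 235: heading 132 -> 257
FD 20: (-8.435,-13.435) -> (-12.934,-32.922) [heading=257, draw]
RT 144: heading 257 -> 113
FD 12: (-12.934,-32.922) -> (-17.623,-21.876) [heading=113, draw]
RT 90: heading 113 -> 23
FD 16: (-17.623,-21.876) -> (-2.895,-15.625) [heading=23, draw]
PD: pen down
FD 11: (-2.895,-15.625) -> (7.231,-11.327) [heading=23, draw]
BK 2: (7.231,-11.327) -> (5.39,-12.108) [heading=23, draw]
Final: pos=(5.39,-12.108), heading=23, 8 segment(s) drawn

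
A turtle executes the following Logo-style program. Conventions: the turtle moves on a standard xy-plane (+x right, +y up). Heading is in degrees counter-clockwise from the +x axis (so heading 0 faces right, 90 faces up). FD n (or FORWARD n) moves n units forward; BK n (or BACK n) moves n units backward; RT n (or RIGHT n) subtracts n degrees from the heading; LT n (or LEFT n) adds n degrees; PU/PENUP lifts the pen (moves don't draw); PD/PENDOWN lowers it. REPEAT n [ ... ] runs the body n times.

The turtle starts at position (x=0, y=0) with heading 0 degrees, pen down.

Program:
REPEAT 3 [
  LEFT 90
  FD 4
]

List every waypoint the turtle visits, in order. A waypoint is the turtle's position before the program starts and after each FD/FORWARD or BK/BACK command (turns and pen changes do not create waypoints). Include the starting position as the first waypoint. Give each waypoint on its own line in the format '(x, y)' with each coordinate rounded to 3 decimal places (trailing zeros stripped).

Executing turtle program step by step:
Start: pos=(0,0), heading=0, pen down
REPEAT 3 [
  -- iteration 1/3 --
  LT 90: heading 0 -> 90
  FD 4: (0,0) -> (0,4) [heading=90, draw]
  -- iteration 2/3 --
  LT 90: heading 90 -> 180
  FD 4: (0,4) -> (-4,4) [heading=180, draw]
  -- iteration 3/3 --
  LT 90: heading 180 -> 270
  FD 4: (-4,4) -> (-4,0) [heading=270, draw]
]
Final: pos=(-4,0), heading=270, 3 segment(s) drawn
Waypoints (4 total):
(0, 0)
(0, 4)
(-4, 4)
(-4, 0)

Answer: (0, 0)
(0, 4)
(-4, 4)
(-4, 0)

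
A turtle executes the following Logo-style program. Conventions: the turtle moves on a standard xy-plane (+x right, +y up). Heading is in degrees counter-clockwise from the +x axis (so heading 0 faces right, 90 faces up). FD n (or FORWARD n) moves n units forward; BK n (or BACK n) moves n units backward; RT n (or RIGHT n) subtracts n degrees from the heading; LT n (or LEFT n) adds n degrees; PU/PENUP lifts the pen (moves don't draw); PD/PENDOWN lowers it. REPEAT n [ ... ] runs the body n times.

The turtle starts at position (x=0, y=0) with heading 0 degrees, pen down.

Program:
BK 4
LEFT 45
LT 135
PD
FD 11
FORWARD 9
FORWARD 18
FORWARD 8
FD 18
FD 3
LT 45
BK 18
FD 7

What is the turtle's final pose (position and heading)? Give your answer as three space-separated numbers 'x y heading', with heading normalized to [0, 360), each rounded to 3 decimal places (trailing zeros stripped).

Executing turtle program step by step:
Start: pos=(0,0), heading=0, pen down
BK 4: (0,0) -> (-4,0) [heading=0, draw]
LT 45: heading 0 -> 45
LT 135: heading 45 -> 180
PD: pen down
FD 11: (-4,0) -> (-15,0) [heading=180, draw]
FD 9: (-15,0) -> (-24,0) [heading=180, draw]
FD 18: (-24,0) -> (-42,0) [heading=180, draw]
FD 8: (-42,0) -> (-50,0) [heading=180, draw]
FD 18: (-50,0) -> (-68,0) [heading=180, draw]
FD 3: (-68,0) -> (-71,0) [heading=180, draw]
LT 45: heading 180 -> 225
BK 18: (-71,0) -> (-58.272,12.728) [heading=225, draw]
FD 7: (-58.272,12.728) -> (-63.222,7.778) [heading=225, draw]
Final: pos=(-63.222,7.778), heading=225, 9 segment(s) drawn

Answer: -63.222 7.778 225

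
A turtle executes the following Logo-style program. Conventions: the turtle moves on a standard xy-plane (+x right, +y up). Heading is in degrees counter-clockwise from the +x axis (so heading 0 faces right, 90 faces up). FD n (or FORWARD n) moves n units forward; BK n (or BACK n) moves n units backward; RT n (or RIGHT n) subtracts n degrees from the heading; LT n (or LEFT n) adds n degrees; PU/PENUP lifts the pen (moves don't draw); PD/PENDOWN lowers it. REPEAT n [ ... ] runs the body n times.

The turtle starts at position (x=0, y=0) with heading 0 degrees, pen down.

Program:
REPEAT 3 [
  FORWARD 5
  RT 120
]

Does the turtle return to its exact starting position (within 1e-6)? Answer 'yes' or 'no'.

Answer: yes

Derivation:
Executing turtle program step by step:
Start: pos=(0,0), heading=0, pen down
REPEAT 3 [
  -- iteration 1/3 --
  FD 5: (0,0) -> (5,0) [heading=0, draw]
  RT 120: heading 0 -> 240
  -- iteration 2/3 --
  FD 5: (5,0) -> (2.5,-4.33) [heading=240, draw]
  RT 120: heading 240 -> 120
  -- iteration 3/3 --
  FD 5: (2.5,-4.33) -> (0,0) [heading=120, draw]
  RT 120: heading 120 -> 0
]
Final: pos=(0,0), heading=0, 3 segment(s) drawn

Start position: (0, 0)
Final position: (0, 0)
Distance = 0; < 1e-6 -> CLOSED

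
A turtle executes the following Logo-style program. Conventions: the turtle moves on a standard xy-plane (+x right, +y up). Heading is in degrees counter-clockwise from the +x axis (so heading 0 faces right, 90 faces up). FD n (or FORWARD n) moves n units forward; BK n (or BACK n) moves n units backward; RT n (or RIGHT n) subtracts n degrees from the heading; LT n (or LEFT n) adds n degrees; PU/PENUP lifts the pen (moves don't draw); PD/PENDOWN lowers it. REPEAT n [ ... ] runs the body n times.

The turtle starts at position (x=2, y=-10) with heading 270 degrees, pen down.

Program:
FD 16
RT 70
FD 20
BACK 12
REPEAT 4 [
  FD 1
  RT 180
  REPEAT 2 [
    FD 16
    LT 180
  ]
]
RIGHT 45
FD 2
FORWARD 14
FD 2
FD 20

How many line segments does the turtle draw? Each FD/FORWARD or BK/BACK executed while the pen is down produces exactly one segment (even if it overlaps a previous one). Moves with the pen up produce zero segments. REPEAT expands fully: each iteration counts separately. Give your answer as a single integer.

Executing turtle program step by step:
Start: pos=(2,-10), heading=270, pen down
FD 16: (2,-10) -> (2,-26) [heading=270, draw]
RT 70: heading 270 -> 200
FD 20: (2,-26) -> (-16.794,-32.84) [heading=200, draw]
BK 12: (-16.794,-32.84) -> (-5.518,-28.736) [heading=200, draw]
REPEAT 4 [
  -- iteration 1/4 --
  FD 1: (-5.518,-28.736) -> (-6.457,-29.078) [heading=200, draw]
  RT 180: heading 200 -> 20
  REPEAT 2 [
    -- iteration 1/2 --
    FD 16: (-6.457,-29.078) -> (8.578,-23.606) [heading=20, draw]
    LT 180: heading 20 -> 200
    -- iteration 2/2 --
    FD 16: (8.578,-23.606) -> (-6.457,-29.078) [heading=200, draw]
    LT 180: heading 200 -> 20
  ]
  -- iteration 2/4 --
  FD 1: (-6.457,-29.078) -> (-5.518,-28.736) [heading=20, draw]
  RT 180: heading 20 -> 200
  REPEAT 2 [
    -- iteration 1/2 --
    FD 16: (-5.518,-28.736) -> (-20.553,-34.208) [heading=200, draw]
    LT 180: heading 200 -> 20
    -- iteration 2/2 --
    FD 16: (-20.553,-34.208) -> (-5.518,-28.736) [heading=20, draw]
    LT 180: heading 20 -> 200
  ]
  -- iteration 3/4 --
  FD 1: (-5.518,-28.736) -> (-6.457,-29.078) [heading=200, draw]
  RT 180: heading 200 -> 20
  REPEAT 2 [
    -- iteration 1/2 --
    FD 16: (-6.457,-29.078) -> (8.578,-23.606) [heading=20, draw]
    LT 180: heading 20 -> 200
    -- iteration 2/2 --
    FD 16: (8.578,-23.606) -> (-6.457,-29.078) [heading=200, draw]
    LT 180: heading 200 -> 20
  ]
  -- iteration 4/4 --
  FD 1: (-6.457,-29.078) -> (-5.518,-28.736) [heading=20, draw]
  RT 180: heading 20 -> 200
  REPEAT 2 [
    -- iteration 1/2 --
    FD 16: (-5.518,-28.736) -> (-20.553,-34.208) [heading=200, draw]
    LT 180: heading 200 -> 20
    -- iteration 2/2 --
    FD 16: (-20.553,-34.208) -> (-5.518,-28.736) [heading=20, draw]
    LT 180: heading 20 -> 200
  ]
]
RT 45: heading 200 -> 155
FD 2: (-5.518,-28.736) -> (-7.33,-27.891) [heading=155, draw]
FD 14: (-7.33,-27.891) -> (-20.018,-21.974) [heading=155, draw]
FD 2: (-20.018,-21.974) -> (-21.831,-21.129) [heading=155, draw]
FD 20: (-21.831,-21.129) -> (-39.957,-12.677) [heading=155, draw]
Final: pos=(-39.957,-12.677), heading=155, 19 segment(s) drawn
Segments drawn: 19

Answer: 19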